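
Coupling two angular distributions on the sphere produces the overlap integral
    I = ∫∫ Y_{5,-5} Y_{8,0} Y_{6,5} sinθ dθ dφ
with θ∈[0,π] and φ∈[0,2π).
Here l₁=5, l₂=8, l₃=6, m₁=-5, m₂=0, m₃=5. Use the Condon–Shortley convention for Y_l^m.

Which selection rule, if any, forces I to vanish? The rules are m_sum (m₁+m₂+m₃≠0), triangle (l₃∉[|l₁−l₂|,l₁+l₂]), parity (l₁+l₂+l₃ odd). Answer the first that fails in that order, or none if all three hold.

parity

azimuthal sum: -5 + 0 + 5 = 0  ✓
3 ≤ 6 ≤ 13 (triangle on l)  ✓
L = 5 + 8 + 6 = 19 (odd)  ✗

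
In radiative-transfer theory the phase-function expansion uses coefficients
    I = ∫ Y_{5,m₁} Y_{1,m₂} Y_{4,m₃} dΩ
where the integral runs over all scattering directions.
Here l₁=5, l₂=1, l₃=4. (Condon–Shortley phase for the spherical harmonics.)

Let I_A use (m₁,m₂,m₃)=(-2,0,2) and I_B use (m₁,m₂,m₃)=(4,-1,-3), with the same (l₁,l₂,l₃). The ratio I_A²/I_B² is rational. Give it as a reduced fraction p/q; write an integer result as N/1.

7/12

Shared (l₁,l₂,l₃)=(5,1,4): N and (l;000)² cancel in I_A²/I_B².
A: Δ = 2!·8!·0!/11! = 1/495; Racah Σ t=1..1: t=1:−1/1440 = -1/1440; ⇒ 3j(5 1 4; -2 0 2)² = 7/165, sgn -1
B: Δ = 2!·8!·0!/11! = 1/495; Racah Σ t=0..0: t=0:+1/10080 = 1/10080; ⇒ 3j(5 1 4; 4 -1 -3)² = 4/55, sgn -1
I_A²/I_B² = (7/165)/(4/55) = 7/12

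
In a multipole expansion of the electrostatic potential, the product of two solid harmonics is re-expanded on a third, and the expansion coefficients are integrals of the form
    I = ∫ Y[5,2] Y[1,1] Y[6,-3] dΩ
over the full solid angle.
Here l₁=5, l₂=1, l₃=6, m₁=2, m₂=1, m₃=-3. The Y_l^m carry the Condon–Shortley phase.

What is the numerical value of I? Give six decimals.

Checks pass: Σm=0; 12 even; l₃=6∈[4,6].
(2·5+1)(2·1+1)(2·6+1) = 429
Δ: 0! 10! 2! / 13! → 1/858
sum: t=0:+1/14400 = 1/14400
3j²(5 1 6; 0 0 0) = Δ·Π!·Σ² = 6/143  (sign +1)
sum: t=0:+1/60480 = 1/60480
3j²(5 1 6; 2 1 -3) = Δ·Π!·Σ² = 6/143  (sign -1)
combine: 4πI² = 429·6/143·6/143 = 108/143
take √, sign -1: I = -0.24515397

-0.245154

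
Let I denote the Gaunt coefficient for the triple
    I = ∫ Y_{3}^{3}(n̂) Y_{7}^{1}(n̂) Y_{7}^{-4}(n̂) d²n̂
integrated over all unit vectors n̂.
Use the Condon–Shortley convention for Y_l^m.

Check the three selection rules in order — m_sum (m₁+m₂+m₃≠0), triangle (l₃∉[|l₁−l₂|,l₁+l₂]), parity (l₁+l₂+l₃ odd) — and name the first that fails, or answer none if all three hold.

parity

m₁+m₂+m₃ = 3 + 1 − 4 = 0  ✓
triangle: |3−7|=4 ≤ l₃=7 ≤ 3+7=10  ✓
parity: l₁+l₂+l₃ = 17 is odd  ✗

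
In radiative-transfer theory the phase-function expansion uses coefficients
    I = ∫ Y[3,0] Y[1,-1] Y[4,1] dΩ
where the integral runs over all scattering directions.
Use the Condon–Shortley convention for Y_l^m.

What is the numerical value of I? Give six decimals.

m-sum 0 ✓  L=8 even ✓  2≤4≤4 ✓
Π(2lᵢ+1) = 7×3×9 = 189
triangle coeff Δ(3,1,4) = 1/252
Σ_t [0,0]: t=0:+1/36 = 1/36
(3j)²=4/63 [(3 1 4; 0 0 0)], sign=+1
Σ_t [0,0]: t=0:+1/72 = 1/72
(3j)²=5/126 [(3 1 4; 0 -1 1)], sign=-1
⇒ 4πI² = 10/21
I = (-1)√(10/21/(4π)) = -0.19466390

-0.194664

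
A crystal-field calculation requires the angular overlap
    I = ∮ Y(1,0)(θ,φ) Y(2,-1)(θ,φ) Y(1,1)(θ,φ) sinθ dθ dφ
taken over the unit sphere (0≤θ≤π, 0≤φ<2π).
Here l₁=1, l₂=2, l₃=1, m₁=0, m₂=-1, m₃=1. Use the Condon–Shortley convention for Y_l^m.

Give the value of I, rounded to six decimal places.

-0.218510

m-sum 0 ✓  L=4 even ✓  1≤1≤3 ✓
Π(2lᵢ+1) = 3×5×3 = 45
triangle coeff Δ(1,2,1) = 1/30
Σ_t [1,1]: t=1:−1/1 = -1/1
(3j)²=2/15 [(1 2 1; 0 0 0)], sign=+1
Σ_t [1,1]: t=1:−1/2 = -1/2
(3j)²=1/10 [(1 2 1; 0 -1 1)], sign=-1
⇒ 4πI² = 3/5
I = (-1)√(3/5/(4π)) = -0.21850969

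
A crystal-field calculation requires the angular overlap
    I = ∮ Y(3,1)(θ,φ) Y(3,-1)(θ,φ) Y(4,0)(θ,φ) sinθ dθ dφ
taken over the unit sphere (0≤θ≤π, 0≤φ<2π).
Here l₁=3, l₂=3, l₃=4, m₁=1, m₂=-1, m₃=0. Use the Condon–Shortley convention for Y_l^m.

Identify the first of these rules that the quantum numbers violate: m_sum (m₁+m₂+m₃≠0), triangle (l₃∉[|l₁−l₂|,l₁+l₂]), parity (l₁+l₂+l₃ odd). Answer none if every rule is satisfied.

none

m₁+m₂+m₃ = 1 − 1 + 0 = 0  ✓
triangle: |3−3|=0 ≤ l₃=4 ≤ 3+3=6  ✓
parity: l₁+l₂+l₃ = 10 is even  ✓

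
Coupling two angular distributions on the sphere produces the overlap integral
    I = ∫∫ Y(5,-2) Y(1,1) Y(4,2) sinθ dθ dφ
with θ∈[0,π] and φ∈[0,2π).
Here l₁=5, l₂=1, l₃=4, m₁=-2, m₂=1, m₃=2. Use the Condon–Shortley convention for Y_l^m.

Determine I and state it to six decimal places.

m-sum = -2 + 1 + 2 = 1 ≠ 0 ⇒ I = 0

0.000000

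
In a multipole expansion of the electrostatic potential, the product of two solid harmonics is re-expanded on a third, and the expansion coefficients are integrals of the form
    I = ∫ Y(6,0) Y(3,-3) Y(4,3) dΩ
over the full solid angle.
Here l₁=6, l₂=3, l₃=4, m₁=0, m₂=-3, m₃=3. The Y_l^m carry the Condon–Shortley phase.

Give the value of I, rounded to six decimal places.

l₁+l₂+l₃=13 is odd: 3j(l;000)=0 ⇒ I=0

0.000000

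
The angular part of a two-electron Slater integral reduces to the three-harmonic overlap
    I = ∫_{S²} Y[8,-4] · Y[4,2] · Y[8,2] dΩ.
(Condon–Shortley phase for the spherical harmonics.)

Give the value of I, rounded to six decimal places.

-0.011364

m-sum 0 ✓  L=20 even ✓  4≤8≤12 ✓
Π(2lᵢ+1) = 17×9×17 = 2601
triangle coeff Δ(8,4,8) = 1/185175900
Σ_t [0,4]: t=0:+1/557383680 t=1:−1/21772800 t=2:+1/8294400 t=3:−1/21772800 t=4:+1/557383680 = 1/30965760
(3j)²=36/4199 [(8 4 8; 0 0 0)], sign=+1
Σ_t [2,4]: t=2:+1/696729600 t=3:−1/78382080 t=4:+1/92897280 = -1/1791590400
(3j)²=11/151164 [(8 4 8; -4 2 2)], sign=-1
⇒ 4πI² = 99/61009
I = (-1)√(99/61009/(4π)) = -0.01136359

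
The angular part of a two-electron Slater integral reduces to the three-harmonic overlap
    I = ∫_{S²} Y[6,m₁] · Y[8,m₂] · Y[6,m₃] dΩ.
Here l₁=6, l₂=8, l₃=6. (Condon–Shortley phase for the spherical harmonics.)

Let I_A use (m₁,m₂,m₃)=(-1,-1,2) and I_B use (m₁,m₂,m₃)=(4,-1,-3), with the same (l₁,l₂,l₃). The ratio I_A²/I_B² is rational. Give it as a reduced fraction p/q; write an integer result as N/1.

3/4

Same 6,8,6: normalisation and zero-m 3j drop out of the ratio.
A: Δ: 8! 4! 8! / 21! → 1/1309458150; sum: t=3:−1/9953280 t=4:+1/2488320 t=5:−1/4147200 t=6:+1/43545600 t=7:−1/4877107200 = 1/12042240; 3j²(6 8 6; -1 -1 2) = Δ·Π!·Σ² = 3645/646646  (sign +1)
B: Δ: 8! 4! 8! / 21! → 1/1309458150; sum: t=0:+1/812851200 t=1:−1/43545600 t=2:+1/24883200 = 1/54190080; 3j²(6 8 6; 4 -1 -3) = Δ·Π!·Σ² = 2430/323323  (sign -1)
I_A²/I_B² = (3645/646646)/(2430/323323) = 3/4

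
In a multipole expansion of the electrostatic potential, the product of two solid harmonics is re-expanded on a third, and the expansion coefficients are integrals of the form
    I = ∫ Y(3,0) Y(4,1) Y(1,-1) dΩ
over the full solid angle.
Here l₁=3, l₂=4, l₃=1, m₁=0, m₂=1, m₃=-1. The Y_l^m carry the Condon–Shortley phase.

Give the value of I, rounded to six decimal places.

Rules hold: Σm=0, L=8 even, 1≤1≤7.
N = 7·9·3 = 189
Δ = 6!·0!·2!/9! = 1/252
Racah Σ t=3..3: t=3:−1/36 = -1/36
⇒ 3j(3 4 1; 0 0 0)² = 4/63, sgn +1
Racah Σ t=3..3: t=3:−1/72 = -1/72
⇒ 3j(3 4 1; 0 1 -1)² = 5/126, sgn -1
4πI² = N·(3j₀)²·(3jₘ)² = 10/21
I = -1·√(0.47619/4π) = -0.19466390

-0.194664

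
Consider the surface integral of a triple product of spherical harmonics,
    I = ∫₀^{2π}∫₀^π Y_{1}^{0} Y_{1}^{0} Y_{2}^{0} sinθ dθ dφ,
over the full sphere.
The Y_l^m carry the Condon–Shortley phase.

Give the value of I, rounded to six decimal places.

0.252313

m-sum 0 ✓  L=4 even ✓  0≤2≤2 ✓
Π(2lᵢ+1) = 3×3×5 = 45
triangle coeff Δ(1,1,2) = 1/30
Σ_t [0,0]: t=0:+1/1 = 1/1
(3j)²=2/15 [(1 1 2; 0 0 0)], sign=+1
(m-triple is (0,0,0) — same symbol as above.)
⇒ 4πI² = 4/5
I = (+1)√(4/5/(4π)) = 0.25231325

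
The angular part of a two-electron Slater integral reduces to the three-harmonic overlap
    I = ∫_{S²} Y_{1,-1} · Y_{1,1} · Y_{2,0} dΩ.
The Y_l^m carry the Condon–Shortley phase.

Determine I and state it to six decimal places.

Rules hold: Σm=0, L=4 even, 0≤2≤2.
N = 3·3·5 = 45
Δ = 0!·2!·2!/5! = 1/30
Racah Σ t=0..0: t=0:+1/1 = 1/1
⇒ 3j(1 1 2; 0 0 0)² = 2/15, sgn +1
Racah Σ t=0..0: t=0:+1/4 = 1/4
⇒ 3j(1 1 2; -1 1 0)² = 1/30, sgn +1
4πI² = N·(3j₀)²·(3jₘ)² = 1/5
I = +1·√(0.2/4π) = 0.12615663

0.126157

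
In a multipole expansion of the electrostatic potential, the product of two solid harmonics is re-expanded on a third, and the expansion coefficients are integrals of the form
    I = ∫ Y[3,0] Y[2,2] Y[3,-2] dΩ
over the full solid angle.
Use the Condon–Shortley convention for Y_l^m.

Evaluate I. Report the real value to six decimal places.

Rules hold: Σm=0, L=8 even, 1≤3≤5.
N = 7·5·7 = 245
Δ = 2!·4!·2!/9! = 1/3780
Racah Σ t=0..2: t=0:+1/24 t=1:−1/4 t=2:+1/24 = -1/6
⇒ 3j(3 2 3; 0 0 0)² = 4/105, sgn +1
Racah Σ t=2..2: t=2:+1/24 = 1/24
⇒ 3j(3 2 3; 0 2 -2)² = 1/21, sgn -1
4πI² = N·(3j₀)²·(3jₘ)² = 4/9
I = -1·√(0.444444/4π) = -0.18806319

-0.188063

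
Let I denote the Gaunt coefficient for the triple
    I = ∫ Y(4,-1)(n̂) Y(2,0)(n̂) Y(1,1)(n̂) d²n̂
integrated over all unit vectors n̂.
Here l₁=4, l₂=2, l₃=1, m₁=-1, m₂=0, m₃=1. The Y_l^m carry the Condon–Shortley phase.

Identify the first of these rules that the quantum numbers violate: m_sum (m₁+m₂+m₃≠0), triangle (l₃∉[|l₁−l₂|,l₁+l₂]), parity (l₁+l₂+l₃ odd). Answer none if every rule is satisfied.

triangle

azimuthal sum: -1 + 0 + 1 = 0  ✓
2 ≤ 1 ≤ 6 (triangle on l)  ✗
L = 4 + 2 + 1 = 7 (odd)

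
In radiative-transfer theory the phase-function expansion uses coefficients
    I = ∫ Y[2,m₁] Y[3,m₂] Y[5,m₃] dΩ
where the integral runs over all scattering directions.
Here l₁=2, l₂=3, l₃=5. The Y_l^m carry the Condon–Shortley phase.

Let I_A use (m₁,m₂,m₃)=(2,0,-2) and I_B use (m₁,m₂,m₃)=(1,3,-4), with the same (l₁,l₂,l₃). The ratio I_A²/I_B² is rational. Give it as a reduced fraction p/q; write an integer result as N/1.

Shared (l₁,l₂,l₃)=(2,3,5): N and (l;000)² cancel in I_A²/I_B².
A: Δ = 0!·4!·6!/11! = 1/2310; Racah Σ t=0..0: t=0:+1/864 = 1/864; ⇒ 3j(2 3 5; 2 0 -2)² = 1/66, sgn -1
B: Δ = 0!·4!·6!/11! = 1/2310; Racah Σ t=0..0: t=0:+1/4320 = 1/4320; ⇒ 3j(2 3 5; 1 3 -4)² = 2/55, sgn -1
I_A²/I_B² = (1/66)/(2/55) = 5/12

5/12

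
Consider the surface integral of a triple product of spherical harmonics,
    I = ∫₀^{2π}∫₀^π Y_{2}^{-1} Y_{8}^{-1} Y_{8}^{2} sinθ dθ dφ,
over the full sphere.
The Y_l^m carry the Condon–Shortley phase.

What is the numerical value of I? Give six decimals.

Rules hold: Σm=0, L=18 even, 6≤8≤10.
N = 5·17·17 = 1445
Δ = 2!·2!·14!/19! = 1/348840
Racah Σ t=0..2: t=0:+1/116121600 t=1:−1/25401600 t=2:+1/116121600 = -1/45158400
⇒ 3j(2 8 8; 0 0 0)² = 24/1615, sgn -1
Racah Σ t=1..2: t=1:−1/58060800 t=2:+1/87091200 = -1/174182400
⇒ 3j(2 8 8; -1 -1 2)² = 7/2584, sgn -1
4πI² = N·(3j₀)²·(3jₘ)² = 21/361
I = +1·√(0.0581717/4π) = 0.06803793

0.068038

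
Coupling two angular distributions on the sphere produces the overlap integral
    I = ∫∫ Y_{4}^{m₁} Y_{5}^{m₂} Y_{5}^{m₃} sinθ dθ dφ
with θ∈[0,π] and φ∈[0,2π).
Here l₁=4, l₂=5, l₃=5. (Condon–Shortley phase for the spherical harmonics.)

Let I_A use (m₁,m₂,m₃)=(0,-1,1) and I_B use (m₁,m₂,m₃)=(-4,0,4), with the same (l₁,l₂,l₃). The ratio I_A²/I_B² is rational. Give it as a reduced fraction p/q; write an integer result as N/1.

Same 4,5,5: normalisation and zero-m 3j drop out of the ratio.
A: Δ: 4! 4! 6! / 15! → 1/3153150; sum: t=0:+1/27648 t=1:−1/1296 t=2:+1/768 t=3:−1/4320 t=4:+1/414720 = 7/20736; 3j²(4 5 5; 0 -1 1) = Δ·Π!·Σ² = 8/1287  (sign +1)
B: Δ: 4! 4! 6! / 15! → 1/3153150; sum: t=4:+1/69120 = 1/69120; 3j²(4 5 5; -4 0 4) = Δ·Π!·Σ² = 2/143  (sign -1)
I_A²/I_B² = (8/1287)/(2/143) = 4/9

4/9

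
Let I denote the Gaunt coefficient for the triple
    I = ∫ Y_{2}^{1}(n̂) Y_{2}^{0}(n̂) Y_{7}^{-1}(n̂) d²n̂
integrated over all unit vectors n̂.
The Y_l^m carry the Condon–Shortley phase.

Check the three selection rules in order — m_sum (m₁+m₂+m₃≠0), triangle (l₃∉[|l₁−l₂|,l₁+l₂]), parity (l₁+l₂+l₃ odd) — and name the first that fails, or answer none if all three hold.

triangle

Σmᵢ = 0  ✓
l₃∈[|l₁−l₂|,l₁+l₂]=[0,4], have l₃=7  ✗
Σlᵢ = 11 ⇒ odd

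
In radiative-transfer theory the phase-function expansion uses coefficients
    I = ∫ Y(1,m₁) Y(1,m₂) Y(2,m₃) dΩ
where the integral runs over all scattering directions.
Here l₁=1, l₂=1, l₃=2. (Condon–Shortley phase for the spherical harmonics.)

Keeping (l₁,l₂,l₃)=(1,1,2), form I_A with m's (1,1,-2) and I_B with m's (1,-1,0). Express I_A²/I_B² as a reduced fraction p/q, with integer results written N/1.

Same 1,1,2: normalisation and zero-m 3j drop out of the ratio.
A: Δ: 0! 2! 2! / 5! → 1/30; sum: t=0:+1/4 = 1/4; 3j²(1 1 2; 1 1 -2) = Δ·Π!·Σ² = 1/5  (sign +1)
B: Δ: 0! 2! 2! / 5! → 1/30; sum: t=0:+1/4 = 1/4; 3j²(1 1 2; 1 -1 0) = Δ·Π!·Σ² = 1/30  (sign +1)
I_A²/I_B² = (1/5)/(1/30) = 6/1

6/1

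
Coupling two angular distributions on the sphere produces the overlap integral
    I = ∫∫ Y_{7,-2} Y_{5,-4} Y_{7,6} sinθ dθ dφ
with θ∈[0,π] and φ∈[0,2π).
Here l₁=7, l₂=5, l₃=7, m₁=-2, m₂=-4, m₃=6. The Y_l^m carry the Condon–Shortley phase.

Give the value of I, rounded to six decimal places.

0.000000

Σlᵢ=19 odd — θ-integrand is odd under cosθ→−cosθ; I=0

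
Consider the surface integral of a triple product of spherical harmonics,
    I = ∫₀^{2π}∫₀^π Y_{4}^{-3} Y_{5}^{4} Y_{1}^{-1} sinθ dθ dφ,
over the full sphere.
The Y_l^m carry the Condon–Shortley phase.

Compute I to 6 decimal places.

Checks pass: Σm=0; 10 even; l₃=1∈[1,9].
(2·4+1)(2·5+1)(2·1+1) = 297
Δ: 8! 0! 2! / 11! → 1/495
sum: t=4:+1/576 = 1/576
3j²(4 5 1; 0 0 0) = Δ·Π!·Σ² = 5/99  (sign -1)
sum: t=7:−1/10080 = -1/10080
3j²(4 5 1; -3 4 -1) = Δ·Π!·Σ² = 4/55  (sign -1)
combine: 4πI² = 297·5/99·4/55 = 12/11
take √, sign +1: I = 0.29463840

0.294638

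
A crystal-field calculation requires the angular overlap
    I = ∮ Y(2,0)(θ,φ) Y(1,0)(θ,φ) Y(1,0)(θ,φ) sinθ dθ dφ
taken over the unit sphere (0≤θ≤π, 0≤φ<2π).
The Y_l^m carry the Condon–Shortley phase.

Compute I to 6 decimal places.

0.252313

m-sum 0 ✓  L=4 even ✓  1≤1≤3 ✓
Π(2lᵢ+1) = 5×3×3 = 45
triangle coeff Δ(2,1,1) = 1/30
Σ_t [1,1]: t=1:−1/1 = -1/1
(3j)²=2/15 [(2 1 1; 0 0 0)], sign=+1
(m-triple is (0,0,0) — same symbol as above.)
⇒ 4πI² = 4/5
I = (+1)√(4/5/(4π)) = 0.25231325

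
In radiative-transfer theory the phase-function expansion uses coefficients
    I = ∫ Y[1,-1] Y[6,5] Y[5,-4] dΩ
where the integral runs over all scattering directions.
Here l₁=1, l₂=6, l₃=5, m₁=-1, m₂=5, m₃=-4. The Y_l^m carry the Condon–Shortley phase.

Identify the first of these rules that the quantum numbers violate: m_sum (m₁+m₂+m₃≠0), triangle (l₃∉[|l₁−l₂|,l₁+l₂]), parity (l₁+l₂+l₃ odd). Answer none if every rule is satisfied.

none

Σmᵢ = 0  ✓
l₃∈[|l₁−l₂|,l₁+l₂]=[5,7], have l₃=5  ✓
Σlᵢ = 12 ⇒ even  ✓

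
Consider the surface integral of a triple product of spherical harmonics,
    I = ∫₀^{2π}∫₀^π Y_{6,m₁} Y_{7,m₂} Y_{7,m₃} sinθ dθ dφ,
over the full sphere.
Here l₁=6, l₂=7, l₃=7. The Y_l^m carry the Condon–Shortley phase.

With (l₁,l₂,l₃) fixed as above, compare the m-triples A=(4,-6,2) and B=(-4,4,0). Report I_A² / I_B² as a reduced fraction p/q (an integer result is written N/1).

Same 6,7,7: normalisation and zero-m 3j drop out of the ratio.
A: Δ: 6! 6! 8! / 21! → 1/2444321880; sum: t=0:+1/174182400 t=1:−1/580608000 = 1/248832000; 3j²(6 7 7; 4 -6 2) = Δ·Π!·Σ² = 21/1615  (sign -1)
B: Δ: 6! 6! 8! / 21! → 1/2444321880; sum: t=4:+1/174182400 t=5:−1/20736000 t=6:+1/24883200 = -1/435456000; 3j²(6 7 7; -4 4 0) = Δ·Π!·Σ² = 2/20995  (sign +1)
I_A²/I_B² = (21/1615)/(2/20995) = 273/2

273/2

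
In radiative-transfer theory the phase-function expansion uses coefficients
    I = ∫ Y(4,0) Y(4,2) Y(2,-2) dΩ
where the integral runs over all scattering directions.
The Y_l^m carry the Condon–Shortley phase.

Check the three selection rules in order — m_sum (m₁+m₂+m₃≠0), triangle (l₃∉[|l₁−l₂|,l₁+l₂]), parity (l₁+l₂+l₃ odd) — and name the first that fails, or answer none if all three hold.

m₁+m₂+m₃ = 0 + 2 − 2 = 0  ✓
triangle: |4−4|=0 ≤ l₃=2 ≤ 4+4=8  ✓
parity: l₁+l₂+l₃ = 10 is even  ✓

none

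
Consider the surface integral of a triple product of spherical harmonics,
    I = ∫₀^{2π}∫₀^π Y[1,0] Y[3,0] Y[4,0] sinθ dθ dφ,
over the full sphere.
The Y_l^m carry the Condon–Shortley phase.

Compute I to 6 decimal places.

Checks pass: Σm=0; 8 even; l₃=4∈[2,4].
(2·1+1)(2·3+1)(2·4+1) = 189
Δ: 0! 2! 6! / 9! → 1/252
sum: t=0:+1/36 = 1/36
3j²(1 3 4; 0 0 0) = Δ·Π!·Σ² = 4/63  (sign +1)
(m-triple is (0,0,0) — same symbol as above.)
combine: 4πI² = 189·4/63·4/63 = 16/21
take √, sign +1: I = 0.24623252

0.246233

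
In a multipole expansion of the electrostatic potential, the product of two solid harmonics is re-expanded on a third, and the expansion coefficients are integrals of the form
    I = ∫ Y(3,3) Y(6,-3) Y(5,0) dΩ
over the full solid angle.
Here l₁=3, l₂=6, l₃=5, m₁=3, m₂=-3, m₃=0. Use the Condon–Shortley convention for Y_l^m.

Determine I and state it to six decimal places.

Rules hold: Σm=0, L=14 even, 3≤5≤9.
N = 7·13·11 = 1001
Δ = 4!·2!·8!/15! = 1/675675
Racah Σ t=1..3: t=1:−1/8640 t=2:+1/2304 t=3:−1/8640 = 7/34560
⇒ 3j(3 6 5; 0 0 0)² = 7/429, sgn -1
Racah Σ t=0..0: t=0:+1/34560 = 1/34560
⇒ 3j(3 6 5; 3 -3 0)² = 4/143, sgn -1
4πI² = N·(3j₀)²·(3jₘ)² = 196/429
I = +1·√(0.456876/4π) = 0.19067531

0.190675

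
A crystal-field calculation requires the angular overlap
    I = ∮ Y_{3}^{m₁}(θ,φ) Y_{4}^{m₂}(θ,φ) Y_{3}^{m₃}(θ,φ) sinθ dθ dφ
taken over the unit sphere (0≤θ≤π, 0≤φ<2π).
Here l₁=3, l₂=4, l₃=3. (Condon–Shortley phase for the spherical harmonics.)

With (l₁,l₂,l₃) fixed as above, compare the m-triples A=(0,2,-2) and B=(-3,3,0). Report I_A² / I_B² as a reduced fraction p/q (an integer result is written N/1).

l's match ⇒ only the (l;m) 3-j factors differ between A and B.
A: triangle coeff Δ(3,4,3) = 1/34650; Σ_t [2,3]: t=2:+1/96 t=3:−1/72 = -1/288; (3j)²=1/462 [(3 4 3; 0 2 -2)], sign=+1
B: triangle coeff Δ(3,4,3) = 1/34650; Σ_t [4,4]: t=4:+1/288 = 1/288; (3j)²=1/22 [(3 4 3; -3 3 0)], sign=-1
I_A²/I_B² = (1/462)/(1/22) = 1/21

1/21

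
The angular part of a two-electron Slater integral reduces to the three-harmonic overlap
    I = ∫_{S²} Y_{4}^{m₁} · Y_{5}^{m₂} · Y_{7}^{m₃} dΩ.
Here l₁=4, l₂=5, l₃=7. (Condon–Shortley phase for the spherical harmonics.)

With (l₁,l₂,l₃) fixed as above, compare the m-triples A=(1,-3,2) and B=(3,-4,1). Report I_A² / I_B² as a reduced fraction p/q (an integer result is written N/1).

Shared (l₁,l₂,l₃)=(4,5,7): N and (l;000)² cancel in I_A²/I_B².
A: Δ = 2!·6!·8!/17! = 1/6126120; Racah Σ t=0..2: t=0:+1/103680 t=1:−1/241920 t=2:+1/9676800 = 163/29030400; ⇒ 3j(4 5 7; 1 -3 2)² = 26569/2042040, sgn -1
B: Δ = 2!·6!·8!/17! = 1/6126120; Racah Σ t=0..1: t=0:+1/1209600 t=1:−1/29030400 = 23/29030400; ⇒ 3j(4 5 7; 3 -4 1)² = 529/97240, sgn +1
I_A²/I_B² = (26569/2042040)/(529/97240) = 26569/11109

26569/11109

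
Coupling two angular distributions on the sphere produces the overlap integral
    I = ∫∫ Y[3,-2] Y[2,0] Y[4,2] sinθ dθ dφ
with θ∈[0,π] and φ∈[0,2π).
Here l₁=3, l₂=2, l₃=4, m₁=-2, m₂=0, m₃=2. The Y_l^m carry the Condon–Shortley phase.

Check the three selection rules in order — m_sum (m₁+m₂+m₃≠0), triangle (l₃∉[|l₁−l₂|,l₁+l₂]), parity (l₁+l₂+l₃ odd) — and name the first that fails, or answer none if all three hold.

m₁+m₂+m₃ = -2 + 0 + 2 = 0  ✓
triangle: |3−2|=1 ≤ l₃=4 ≤ 3+2=5  ✓
parity: l₁+l₂+l₃ = 9 is odd  ✗

parity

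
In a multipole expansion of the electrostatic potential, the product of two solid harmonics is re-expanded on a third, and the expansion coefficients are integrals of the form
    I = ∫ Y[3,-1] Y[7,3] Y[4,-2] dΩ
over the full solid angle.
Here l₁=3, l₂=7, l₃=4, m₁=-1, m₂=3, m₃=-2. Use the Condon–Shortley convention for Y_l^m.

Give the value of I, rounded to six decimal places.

Checks pass: Σm=0; 14 even; l₃=4∈[4,10].
(2·3+1)(2·7+1)(2·4+1) = 945
Δ: 6! 0! 8! / 15! → 1/45045
sum: t=3:−1/20736 = -1/20736
3j²(3 7 4; 0 0 0) = Δ·Π!·Σ² = 35/1287  (sign -1)
sum: t=4:+1/69120 = 1/69120
3j²(3 7 4; -1 3 -2) = Δ·Π!·Σ² = 4/143  (sign +1)
combine: 4πI² = 945·35/1287·4/143 = 14700/20449
take √, sign -1: I = -0.23917605

-0.239176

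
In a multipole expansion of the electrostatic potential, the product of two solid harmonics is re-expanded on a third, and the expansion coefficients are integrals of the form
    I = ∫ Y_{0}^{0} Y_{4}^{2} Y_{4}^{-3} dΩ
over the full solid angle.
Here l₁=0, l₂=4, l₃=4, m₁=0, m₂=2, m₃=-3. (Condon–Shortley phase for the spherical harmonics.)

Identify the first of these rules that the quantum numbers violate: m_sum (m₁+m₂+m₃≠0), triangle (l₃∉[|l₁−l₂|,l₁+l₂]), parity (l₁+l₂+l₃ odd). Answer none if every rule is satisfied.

m_sum

azimuthal sum: 0 + 2 − 3 = -1  ✗
4 ≤ 4 ≤ 4 (triangle on l)
L = 0 + 4 + 4 = 8 (even)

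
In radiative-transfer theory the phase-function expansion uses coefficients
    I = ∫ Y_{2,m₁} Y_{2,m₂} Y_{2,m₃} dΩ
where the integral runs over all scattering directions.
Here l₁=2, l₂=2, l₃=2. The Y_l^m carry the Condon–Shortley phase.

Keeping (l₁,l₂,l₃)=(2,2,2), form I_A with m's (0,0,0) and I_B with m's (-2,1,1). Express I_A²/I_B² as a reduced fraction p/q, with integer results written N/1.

l's match ⇒ only the (l;m) 3-j factors differ between A and B.
A: triangle coeff Δ(2,2,2) = 1/630; Σ_t [0,2]: t=0:+1/8 t=1:−1/1 t=2:+1/8 = -3/4; (3j)²=2/35 [(2 2 2; 0 0 0)], sign=-1
B: triangle coeff Δ(2,2,2) = 1/630; Σ_t [2,2]: t=2:+1/4 = 1/4; (3j)²=3/35 [(2 2 2; -2 1 1)], sign=-1
I_A²/I_B² = (2/35)/(3/35) = 2/3

2/3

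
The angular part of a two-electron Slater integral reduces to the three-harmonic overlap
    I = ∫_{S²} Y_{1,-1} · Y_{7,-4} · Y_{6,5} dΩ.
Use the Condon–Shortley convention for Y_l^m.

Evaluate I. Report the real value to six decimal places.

m-sum 0 ✓  L=14 even ✓  6≤6≤8 ✓
Π(2lᵢ+1) = 3×15×13 = 585
triangle coeff Δ(1,7,6) = 1/1365
Σ_t [1,1]: t=1:−1/518400 = -1/518400
(3j)²=7/195 [(1 7 6; 0 0 0)], sign=-1
Σ_t [2,2]: t=2:+1/79833600 = 1/79833600
(3j)²=1/455 [(1 7 6; -1 -4 5)], sign=-1
⇒ 4πI² = 3/65
I = (+1)√(3/65/(4π)) = 0.06060368

0.060604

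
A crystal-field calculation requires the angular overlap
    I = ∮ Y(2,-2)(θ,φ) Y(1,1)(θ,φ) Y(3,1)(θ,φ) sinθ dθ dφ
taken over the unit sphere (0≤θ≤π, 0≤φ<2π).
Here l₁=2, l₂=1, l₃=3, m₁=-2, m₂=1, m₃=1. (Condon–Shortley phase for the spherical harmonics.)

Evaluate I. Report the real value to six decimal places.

m-sum 0 ✓  L=6 even ✓  1≤3≤3 ✓
Π(2lᵢ+1) = 5×3×7 = 105
triangle coeff Δ(2,1,3) = 1/105
Σ_t [0,0]: t=0:+1/4 = 1/4
(3j)²=3/35 [(2 1 3; 0 0 0)], sign=-1
Σ_t [0,0]: t=0:+1/48 = 1/48
(3j)²=1/105 [(2 1 3; -2 1 1)], sign=+1
⇒ 4πI² = 3/35
I = (-1)√(3/35/(4π)) = -0.08258890

-0.082589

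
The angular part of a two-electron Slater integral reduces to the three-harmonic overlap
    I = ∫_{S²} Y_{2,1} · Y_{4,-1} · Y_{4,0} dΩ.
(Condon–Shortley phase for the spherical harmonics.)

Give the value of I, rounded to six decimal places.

-0.044869

m-sum 0 ✓  L=10 even ✓  2≤4≤6 ✓
Π(2lᵢ+1) = 5×9×9 = 405
triangle coeff Δ(2,4,4) = 1/13860
Σ_t [0,2]: t=0:+1/192 t=1:−1/36 t=2:+1/192 = -5/288
(3j)²=20/693 [(2 4 4; 0 0 0)], sign=-1
Σ_t [0,1]: t=0:+1/72 t=1:−1/96 = 1/288
(3j)²=1/462 [(2 4 4; 1 -1 0)], sign=+1
⇒ 4πI² = 150/5929
I = (-1)√(150/5929/(4π)) = -0.04486937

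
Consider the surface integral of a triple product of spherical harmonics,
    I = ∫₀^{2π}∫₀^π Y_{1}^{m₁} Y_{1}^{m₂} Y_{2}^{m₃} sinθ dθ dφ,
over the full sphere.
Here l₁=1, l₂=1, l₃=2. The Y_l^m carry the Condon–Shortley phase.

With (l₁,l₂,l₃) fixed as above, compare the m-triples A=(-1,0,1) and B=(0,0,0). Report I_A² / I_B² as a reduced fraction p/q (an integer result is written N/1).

3/4

Shared (l₁,l₂,l₃)=(1,1,2): N and (l;000)² cancel in I_A²/I_B².
A: Δ = 0!·2!·2!/5! = 1/30; Racah Σ t=0..0: t=0:+1/2 = 1/2; ⇒ 3j(1 1 2; -1 0 1)² = 1/10, sgn -1
B: Δ = 0!·2!·2!/5! = 1/30; Racah Σ t=0..0: t=0:+1/1 = 1/1; ⇒ 3j(1 1 2; 0 0 0)² = 2/15, sgn +1
I_A²/I_B² = (1/10)/(2/15) = 3/4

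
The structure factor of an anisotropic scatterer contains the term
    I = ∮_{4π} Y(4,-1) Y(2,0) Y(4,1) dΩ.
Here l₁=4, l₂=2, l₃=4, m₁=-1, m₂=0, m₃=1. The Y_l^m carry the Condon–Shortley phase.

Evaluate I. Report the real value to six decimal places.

-0.139264

m-sum 0 ✓  L=10 even ✓  2≤4≤6 ✓
Π(2lᵢ+1) = 9×5×9 = 405
triangle coeff Δ(4,2,4) = 1/13860
Σ_t [0,2]: t=0:+1/192 t=1:−1/36 t=2:+1/192 = -5/288
(3j)²=20/693 [(4 2 4; 0 0 0)], sign=-1
Σ_t [0,2]: t=0:+1/480 t=1:−1/48 t=2:+1/144 = -17/1440
(3j)²=289/13860 [(4 2 4; -1 0 1)], sign=+1
⇒ 4πI² = 1445/5929
I = (-1)√(1445/5929/(4π)) = -0.13926381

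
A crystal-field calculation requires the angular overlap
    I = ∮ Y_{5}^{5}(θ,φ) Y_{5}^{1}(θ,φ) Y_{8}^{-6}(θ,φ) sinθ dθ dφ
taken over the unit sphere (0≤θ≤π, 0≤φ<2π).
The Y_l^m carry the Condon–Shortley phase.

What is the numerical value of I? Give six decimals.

-0.193994

Rules hold: Σm=0, L=18 even, 0≤8≤10.
N = 11·11·17 = 2057
Δ = 2!·8!·8!/19! = 1/37413090
Racah Σ t=0..2: t=0:+1/1036800 t=1:−1/331776 t=2:+1/1036800 = -1/921600
⇒ 3j(5 5 8; 0 0 0)² = 490/46189, sgn -1
Racah Σ t=0..0: t=0:+1/116121600 = 1/116121600
⇒ 3j(5 5 8; 5 1 -6)² = 7/323, sgn +1
4πI² = N·(3j₀)²·(3jₘ)² = 37730/79781
I = -1·√(0.47292/4π) = -0.19399419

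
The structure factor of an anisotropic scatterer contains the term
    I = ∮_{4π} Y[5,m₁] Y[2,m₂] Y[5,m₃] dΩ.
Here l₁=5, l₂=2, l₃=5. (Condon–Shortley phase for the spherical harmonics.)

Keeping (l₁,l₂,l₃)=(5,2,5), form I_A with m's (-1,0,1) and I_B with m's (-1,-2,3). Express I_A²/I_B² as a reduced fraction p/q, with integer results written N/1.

81/112

Shared (l₁,l₂,l₃)=(5,2,5): N and (l;000)² cancel in I_A²/I_B².
A: Δ = 2!·8!·2!/13! = 1/38610; Racah Σ t=0..2: t=0:+1/5760 t=1:−1/720 t=2:+1/2304 = -1/1280; ⇒ 3j(5 2 5; -1 0 1)² = 27/1430, sgn -1
B: Δ = 2!·8!·2!/13! = 1/38610; Racah Σ t=0..0: t=0:+1/5760 = 1/5760; ⇒ 3j(5 2 5; -1 -2 3)² = 56/2145, sgn +1
I_A²/I_B² = (27/1430)/(56/2145) = 81/112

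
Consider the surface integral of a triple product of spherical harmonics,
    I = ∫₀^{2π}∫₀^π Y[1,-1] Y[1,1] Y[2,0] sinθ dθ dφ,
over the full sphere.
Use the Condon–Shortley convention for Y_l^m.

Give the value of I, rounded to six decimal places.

0.126157

Rules hold: Σm=0, L=4 even, 0≤2≤2.
N = 3·3·5 = 45
Δ = 0!·2!·2!/5! = 1/30
Racah Σ t=0..0: t=0:+1/1 = 1/1
⇒ 3j(1 1 2; 0 0 0)² = 2/15, sgn +1
Racah Σ t=0..0: t=0:+1/4 = 1/4
⇒ 3j(1 1 2; -1 1 0)² = 1/30, sgn +1
4πI² = N·(3j₀)²·(3jₘ)² = 1/5
I = +1·√(0.2/4π) = 0.12615663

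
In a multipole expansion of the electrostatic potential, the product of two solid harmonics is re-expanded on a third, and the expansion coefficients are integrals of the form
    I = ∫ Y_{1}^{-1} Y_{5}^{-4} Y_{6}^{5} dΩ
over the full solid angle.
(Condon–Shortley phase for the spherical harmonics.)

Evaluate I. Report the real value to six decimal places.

Rules hold: Σm=0, L=12 even, 4≤6≤6.
N = 3·11·13 = 429
Δ = 0!·2!·10!/13! = 1/858
Racah Σ t=0..0: t=0:+1/14400 = 1/14400
⇒ 3j(1 5 6; 0 0 0)² = 6/143, sgn +1
Racah Σ t=0..0: t=0:+1/725760 = 1/725760
⇒ 3j(1 5 6; -1 -4 5)² = 5/78, sgn -1
4πI² = N·(3j₀)²·(3jₘ)² = 15/13
I = -1·√(1.15385/4π) = -0.30301841

-0.303018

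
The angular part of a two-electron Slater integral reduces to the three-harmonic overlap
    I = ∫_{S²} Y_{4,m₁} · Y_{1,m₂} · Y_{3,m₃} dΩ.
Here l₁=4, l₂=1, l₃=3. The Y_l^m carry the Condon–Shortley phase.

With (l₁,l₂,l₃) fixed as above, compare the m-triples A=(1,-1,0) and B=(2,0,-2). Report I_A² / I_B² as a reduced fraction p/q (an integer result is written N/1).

5/6

Same 4,1,3: normalisation and zero-m 3j drop out of the ratio.
A: Δ: 2! 6! 0! / 9! → 1/252; sum: t=0:+1/72 = 1/72; 3j²(4 1 3; 1 -1 0) = Δ·Π!·Σ² = 5/126  (sign -1)
B: Δ: 2! 6! 0! / 9! → 1/252; sum: t=1:−1/120 = -1/120; 3j²(4 1 3; 2 0 -2) = Δ·Π!·Σ² = 1/21  (sign +1)
I_A²/I_B² = (5/126)/(1/21) = 5/6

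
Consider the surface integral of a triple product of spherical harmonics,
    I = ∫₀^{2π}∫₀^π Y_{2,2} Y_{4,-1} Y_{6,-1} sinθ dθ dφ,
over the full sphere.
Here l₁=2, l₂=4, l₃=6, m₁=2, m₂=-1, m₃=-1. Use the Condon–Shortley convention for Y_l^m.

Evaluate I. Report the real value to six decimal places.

-0.094091

Rules hold: Σm=0, L=12 even, 2≤6≤6.
N = 5·9·13 = 585
Δ = 0!·4!·8!/13! = 1/6435
Racah Σ t=0..0: t=0:+1/2304 = 1/2304
⇒ 3j(2 4 6; 0 0 0)² = 5/143, sgn +1
Racah Σ t=0..0: t=0:+1/17280 = 1/17280
⇒ 3j(2 4 6; 2 -1 -1)² = 7/1287, sgn -1
4πI² = N·(3j₀)²·(3jₘ)² = 175/1573
I = -1·√(0.111252/4π) = -0.09409136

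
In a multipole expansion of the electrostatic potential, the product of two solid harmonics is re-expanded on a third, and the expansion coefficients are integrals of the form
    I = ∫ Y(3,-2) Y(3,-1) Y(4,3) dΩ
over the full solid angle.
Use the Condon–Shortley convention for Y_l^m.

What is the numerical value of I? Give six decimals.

Checks pass: Σm=0; 10 even; l₃=4∈[0,6].
(2·3+1)(2·3+1)(2·4+1) = 441
Δ: 2! 4! 4! / 11! → 1/34650
sum: t=0:+1/72 t=1:−1/16 t=2:+1/72 = -5/144
3j²(3 3 4; 0 0 0) = Δ·Π!·Σ² = 2/77  (sign -1)
sum: t=1:−1/144 t=2:+1/288 = -1/288
3j²(3 3 4; -2 -1 3) = Δ·Π!·Σ² = 1/99  (sign +1)
combine: 4πI² = 441·2/77·1/99 = 14/121
take √, sign -1: I = -0.09595473

-0.095955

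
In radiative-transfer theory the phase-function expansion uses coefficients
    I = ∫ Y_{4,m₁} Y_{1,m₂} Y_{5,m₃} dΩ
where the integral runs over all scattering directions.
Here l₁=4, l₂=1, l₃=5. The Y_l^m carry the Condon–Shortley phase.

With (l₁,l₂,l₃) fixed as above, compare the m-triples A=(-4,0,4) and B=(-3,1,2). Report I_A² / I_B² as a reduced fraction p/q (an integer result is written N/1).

3/1

Same 4,1,5: normalisation and zero-m 3j drop out of the ratio.
A: Δ: 0! 8! 2! / 11! → 1/495; sum: t=0:+1/40320 = 1/40320; 3j²(4 1 5; -4 0 4) = Δ·Π!·Σ² = 1/55  (sign -1)
B: Δ: 0! 8! 2! / 11! → 1/495; sum: t=0:+1/10080 = 1/10080; 3j²(4 1 5; -3 1 2) = Δ·Π!·Σ² = 1/165  (sign -1)
I_A²/I_B² = (1/55)/(1/165) = 3/1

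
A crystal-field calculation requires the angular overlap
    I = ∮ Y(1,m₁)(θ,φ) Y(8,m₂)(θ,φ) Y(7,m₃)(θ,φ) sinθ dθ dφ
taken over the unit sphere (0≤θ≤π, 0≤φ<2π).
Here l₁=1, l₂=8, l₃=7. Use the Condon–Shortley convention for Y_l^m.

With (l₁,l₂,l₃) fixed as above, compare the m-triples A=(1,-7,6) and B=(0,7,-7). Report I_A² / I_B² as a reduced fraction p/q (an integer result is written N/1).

Same 1,8,7: normalisation and zero-m 3j drop out of the ratio.
A: Δ: 2! 0! 14! / 17! → 1/2040; sum: t=0:+1/12454041600 = 1/12454041600; 3j²(1 8 7; 1 -7 6) = Δ·Π!·Σ² = 7/136  (sign -1)
B: Δ: 2! 0! 14! / 17! → 1/2040; sum: t=1:−1/87178291200 = -1/87178291200; 3j²(1 8 7; 0 7 -7) = Δ·Π!·Σ² = 1/136  (sign -1)
I_A²/I_B² = (7/136)/(1/136) = 7/1

7/1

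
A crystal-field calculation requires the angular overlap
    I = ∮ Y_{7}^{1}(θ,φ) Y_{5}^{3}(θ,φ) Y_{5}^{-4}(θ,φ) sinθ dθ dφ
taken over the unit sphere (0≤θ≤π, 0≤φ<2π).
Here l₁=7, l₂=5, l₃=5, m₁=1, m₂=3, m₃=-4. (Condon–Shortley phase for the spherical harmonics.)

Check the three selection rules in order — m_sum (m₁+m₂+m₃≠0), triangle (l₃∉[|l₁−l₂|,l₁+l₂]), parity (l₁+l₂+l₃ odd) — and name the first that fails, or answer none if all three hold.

azimuthal sum: 1 + 3 − 4 = 0  ✓
2 ≤ 5 ≤ 12 (triangle on l)  ✓
L = 7 + 5 + 5 = 17 (odd)  ✗

parity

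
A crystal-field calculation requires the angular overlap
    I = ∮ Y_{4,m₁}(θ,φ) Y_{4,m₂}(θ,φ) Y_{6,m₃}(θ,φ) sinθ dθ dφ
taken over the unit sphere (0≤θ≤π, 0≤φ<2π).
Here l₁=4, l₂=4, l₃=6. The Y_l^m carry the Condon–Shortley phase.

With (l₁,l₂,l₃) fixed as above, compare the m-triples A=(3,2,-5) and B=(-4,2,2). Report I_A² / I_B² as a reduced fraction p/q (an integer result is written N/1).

33/40

Shared (l₁,l₂,l₃)=(4,4,6): N and (l;000)² cancel in I_A²/I_B².
A: Δ = 2!·6!·6!/15! = 1/1261260; Racah Σ t=0..1: t=0:+1/172800 t=1:−1/86400 = -1/172800; ⇒ 3j(4 4 6; 3 2 -5)² = 1/130, sgn +1
B: Δ = 2!·6!·6!/15! = 1/1261260; Racah Σ t=2..2: t=2:+1/69120 = 1/69120; ⇒ 3j(4 4 6; -4 2 2)² = 4/429, sgn +1
I_A²/I_B² = (1/130)/(4/429) = 33/40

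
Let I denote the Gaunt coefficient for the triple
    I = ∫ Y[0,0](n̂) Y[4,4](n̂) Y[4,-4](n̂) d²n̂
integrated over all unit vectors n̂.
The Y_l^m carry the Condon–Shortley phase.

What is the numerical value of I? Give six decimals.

0.282095

Rules hold: Σm=0, L=8 even, 4≤4≤4.
N = 1·9·9 = 81
Δ = 0!·0!·8!/9! = 1/9
Racah Σ t=0..0: t=0:+1/576 = 1/576
⇒ 3j(0 4 4; 0 0 0)² = 1/9, sgn +1
Racah Σ t=0..0: t=0:+1/40320 = 1/40320
⇒ 3j(0 4 4; 0 4 -4)² = 1/9, sgn +1
4πI² = N·(3j₀)²·(3jₘ)² = 1/1
I = +1·√(1/4π) = 0.28209479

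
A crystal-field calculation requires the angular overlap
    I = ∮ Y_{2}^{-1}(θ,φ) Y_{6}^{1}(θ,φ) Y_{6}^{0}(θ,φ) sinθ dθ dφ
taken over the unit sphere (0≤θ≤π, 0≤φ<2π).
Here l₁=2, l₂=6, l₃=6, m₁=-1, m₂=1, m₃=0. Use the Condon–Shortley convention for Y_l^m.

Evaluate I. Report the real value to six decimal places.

m-sum 0 ✓  L=14 even ✓  4≤6≤8 ✓
Π(2lᵢ+1) = 5×13×13 = 845
triangle coeff Δ(2,6,6) = 1/90090
Σ_t [0,2]: t=0:+1/69120 t=1:−1/14400 t=2:+1/69120 = -7/172800
(3j)²=14/715 [(2 6 6; 0 0 0)], sign=-1
Σ_t [1,2]: t=1:−1/34560 t=2:+1/28800 = 1/172800
(3j)²=1/1430 [(2 6 6; -1 1 0)], sign=+1
⇒ 4πI² = 7/605
I = (-1)√(7/605/(4π)) = -0.03034355

-0.030344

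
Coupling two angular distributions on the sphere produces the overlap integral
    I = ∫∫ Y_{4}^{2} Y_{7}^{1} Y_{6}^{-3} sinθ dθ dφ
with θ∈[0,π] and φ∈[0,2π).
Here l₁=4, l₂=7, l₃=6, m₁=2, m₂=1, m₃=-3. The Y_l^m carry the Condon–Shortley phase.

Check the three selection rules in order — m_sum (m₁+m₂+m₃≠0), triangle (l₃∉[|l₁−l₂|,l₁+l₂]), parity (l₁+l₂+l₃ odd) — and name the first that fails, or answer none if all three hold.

parity

azimuthal sum: 2 + 1 − 3 = 0  ✓
3 ≤ 6 ≤ 11 (triangle on l)  ✓
L = 4 + 7 + 6 = 17 (odd)  ✗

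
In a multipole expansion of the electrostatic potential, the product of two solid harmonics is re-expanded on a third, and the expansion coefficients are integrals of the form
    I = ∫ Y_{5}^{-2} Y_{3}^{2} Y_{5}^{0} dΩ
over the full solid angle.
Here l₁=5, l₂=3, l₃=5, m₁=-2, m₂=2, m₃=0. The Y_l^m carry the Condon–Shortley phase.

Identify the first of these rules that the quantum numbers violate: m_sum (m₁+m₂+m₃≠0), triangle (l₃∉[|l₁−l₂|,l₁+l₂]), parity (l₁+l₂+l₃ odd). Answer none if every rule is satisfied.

Σmᵢ = 0  ✓
l₃∈[|l₁−l₂|,l₁+l₂]=[2,8], have l₃=5  ✓
Σlᵢ = 13 ⇒ odd  ✗

parity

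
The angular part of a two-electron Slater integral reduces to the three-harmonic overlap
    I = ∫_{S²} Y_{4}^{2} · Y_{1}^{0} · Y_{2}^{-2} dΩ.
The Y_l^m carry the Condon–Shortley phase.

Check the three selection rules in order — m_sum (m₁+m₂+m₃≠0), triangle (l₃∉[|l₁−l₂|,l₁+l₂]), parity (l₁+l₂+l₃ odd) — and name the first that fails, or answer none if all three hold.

Σmᵢ = 0  ✓
l₃∈[|l₁−l₂|,l₁+l₂]=[3,5], have l₃=2  ✗
Σlᵢ = 7 ⇒ odd

triangle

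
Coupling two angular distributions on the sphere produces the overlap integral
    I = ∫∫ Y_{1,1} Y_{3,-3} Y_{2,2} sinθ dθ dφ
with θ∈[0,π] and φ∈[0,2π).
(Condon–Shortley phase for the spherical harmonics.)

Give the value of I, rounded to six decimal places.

Rules hold: Σm=0, L=6 even, 2≤2≤4.
N = 3·7·5 = 105
Δ = 2!·0!·4!/7! = 1/105
Racah Σ t=1..1: t=1:−1/4 = -1/4
⇒ 3j(1 3 2; 0 0 0)² = 3/35, sgn -1
Racah Σ t=0..0: t=0:+1/48 = 1/48
⇒ 3j(1 3 2; 1 -3 2)² = 1/7, sgn +1
4πI² = N·(3j₀)²·(3jₘ)² = 9/7
I = -1·√(1.28571/4π) = -0.31986543

-0.319865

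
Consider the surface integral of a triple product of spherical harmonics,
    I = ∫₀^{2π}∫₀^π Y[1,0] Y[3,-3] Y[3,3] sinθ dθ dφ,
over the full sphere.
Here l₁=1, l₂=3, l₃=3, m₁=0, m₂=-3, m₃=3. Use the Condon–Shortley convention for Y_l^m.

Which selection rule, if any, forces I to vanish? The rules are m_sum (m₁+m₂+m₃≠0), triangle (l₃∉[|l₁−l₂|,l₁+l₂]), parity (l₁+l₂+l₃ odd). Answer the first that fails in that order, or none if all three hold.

parity

azimuthal sum: 0 − 3 + 3 = 0  ✓
2 ≤ 3 ≤ 4 (triangle on l)  ✓
L = 1 + 3 + 3 = 7 (odd)  ✗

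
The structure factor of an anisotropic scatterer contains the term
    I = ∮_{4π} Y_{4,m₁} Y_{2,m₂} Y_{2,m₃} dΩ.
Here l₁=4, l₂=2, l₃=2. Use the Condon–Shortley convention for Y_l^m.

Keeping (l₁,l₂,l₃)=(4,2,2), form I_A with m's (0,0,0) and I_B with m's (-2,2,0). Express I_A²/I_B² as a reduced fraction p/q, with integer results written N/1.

Same 4,2,2: normalisation and zero-m 3j drop out of the ratio.
A: Δ: 4! 4! 0! / 9! → 1/630; sum: t=2:+1/16 = 1/16; 3j²(4 2 2; 0 0 0) = Δ·Π!·Σ² = 2/35  (sign +1)
B: Δ: 4! 4! 0! / 9! → 1/630; sum: t=4:+1/96 = 1/96; 3j²(4 2 2; -2 2 0) = Δ·Π!·Σ² = 1/42  (sign +1)
I_A²/I_B² = (2/35)/(1/42) = 12/5

12/5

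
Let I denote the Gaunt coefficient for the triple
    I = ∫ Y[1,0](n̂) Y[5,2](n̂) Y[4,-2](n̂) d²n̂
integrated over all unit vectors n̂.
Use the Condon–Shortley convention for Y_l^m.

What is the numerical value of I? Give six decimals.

Checks pass: Σm=0; 10 even; l₃=4∈[4,6].
(2·1+1)(2·5+1)(2·4+1) = 297
Δ: 2! 0! 8! / 11! → 1/495
sum: t=1:−1/576 = -1/576
3j²(1 5 4; 0 0 0) = Δ·Π!·Σ² = 5/99  (sign -1)
sum: t=1:−1/1440 = -1/1440
3j²(1 5 4; 0 2 -2) = Δ·Π!·Σ² = 7/165  (sign -1)
combine: 4πI² = 297·5/99·7/165 = 7/11
take √, sign +1: I = 0.22503380

0.225034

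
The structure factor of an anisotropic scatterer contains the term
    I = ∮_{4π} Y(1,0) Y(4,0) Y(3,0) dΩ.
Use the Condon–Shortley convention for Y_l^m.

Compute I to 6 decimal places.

0.246233

Rules hold: Σm=0, L=8 even, 3≤3≤5.
N = 3·9·7 = 189
Δ = 2!·0!·6!/9! = 1/252
Racah Σ t=1..1: t=1:−1/36 = -1/36
⇒ 3j(1 4 3; 0 0 0)² = 4/63, sgn +1
(m-triple is (0,0,0) — same symbol as above.)
4πI² = N·(3j₀)²·(3jₘ)² = 16/21
I = +1·√(0.761905/4π) = 0.24623252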